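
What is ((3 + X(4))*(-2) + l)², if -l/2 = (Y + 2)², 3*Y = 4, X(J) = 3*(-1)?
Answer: 40000/81 ≈ 493.83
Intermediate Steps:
X(J) = -3
Y = 4/3 (Y = (⅓)*4 = 4/3 ≈ 1.3333)
l = -200/9 (l = -2*(4/3 + 2)² = -2*(10/3)² = -2*100/9 = -200/9 ≈ -22.222)
((3 + X(4))*(-2) + l)² = ((3 - 3)*(-2) - 200/9)² = (0*(-2) - 200/9)² = (0 - 200/9)² = (-200/9)² = 40000/81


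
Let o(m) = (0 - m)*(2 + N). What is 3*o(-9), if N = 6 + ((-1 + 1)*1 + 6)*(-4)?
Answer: -432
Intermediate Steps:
N = -18 (N = 6 + (0*1 + 6)*(-4) = 6 + (0 + 6)*(-4) = 6 + 6*(-4) = 6 - 24 = -18)
o(m) = 16*m (o(m) = (0 - m)*(2 - 18) = -m*(-16) = 16*m)
3*o(-9) = 3*(16*(-9)) = 3*(-144) = -432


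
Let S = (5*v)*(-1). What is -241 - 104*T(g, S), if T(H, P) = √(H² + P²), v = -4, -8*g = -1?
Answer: -241 - 13*√25601 ≈ -2321.0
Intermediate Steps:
g = ⅛ (g = -⅛*(-1) = ⅛ ≈ 0.12500)
S = 20 (S = (5*(-4))*(-1) = -20*(-1) = 20)
-241 - 104*T(g, S) = -241 - 104*√((⅛)² + 20²) = -241 - 104*√(1/64 + 400) = -241 - 13*√25601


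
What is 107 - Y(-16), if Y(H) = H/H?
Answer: 106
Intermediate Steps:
Y(H) = 1
107 - Y(-16) = 107 - 1*1 = 107 - 1 = 106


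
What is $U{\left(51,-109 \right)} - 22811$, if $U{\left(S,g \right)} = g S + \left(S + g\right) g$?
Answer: $-22048$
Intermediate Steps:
$U{\left(S,g \right)} = S g + g \left(S + g\right)$
$U{\left(51,-109 \right)} - 22811 = - 109 \left(-109 + 2 \cdot 51\right) - 22811 = - 109 \left(-109 + 102\right) - 22811 = \left(-109\right) \left(-7\right) - 22811 = 763 - 22811 = -22048$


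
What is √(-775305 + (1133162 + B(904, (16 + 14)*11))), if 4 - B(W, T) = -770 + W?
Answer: √357727 ≈ 598.10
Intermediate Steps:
B(W, T) = 774 - W (B(W, T) = 4 - (-770 + W) = 4 + (770 - W) = 774 - W)
√(-775305 + (1133162 + B(904, (16 + 14)*11))) = √(-775305 + (1133162 + (774 - 1*904))) = √(-775305 + (1133162 + (774 - 904))) = √(-775305 + (1133162 - 130)) = √(-775305 + 1133032) = √357727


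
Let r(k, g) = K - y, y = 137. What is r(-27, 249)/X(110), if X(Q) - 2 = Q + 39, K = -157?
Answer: -294/151 ≈ -1.9470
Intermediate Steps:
r(k, g) = -294 (r(k, g) = -157 - 1*137 = -157 - 137 = -294)
X(Q) = 41 + Q (X(Q) = 2 + (Q + 39) = 2 + (39 + Q) = 41 + Q)
r(-27, 249)/X(110) = -294/(41 + 110) = -294/151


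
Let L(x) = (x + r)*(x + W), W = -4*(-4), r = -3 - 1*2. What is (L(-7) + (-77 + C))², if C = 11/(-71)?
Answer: 172817316/5041 ≈ 34282.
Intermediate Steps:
r = -5 (r = -3 - 2 = -5)
C = -11/71 (C = 11*(-1/71) = -11/71 ≈ -0.15493)
W = 16
L(x) = (-5 + x)*(16 + x) (L(x) = (x - 5)*(x + 16) = (-5 + x)*(16 + x))
(L(-7) + (-77 + C))² = ((-80 + (-7)² + 11*(-7)) + (-77 - 11/71))² = ((-80 + 49 - 77) - 5478/71)² = (-108 - 5478/71)² = (-13146/71)² = 172817316/5041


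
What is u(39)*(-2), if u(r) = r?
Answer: -78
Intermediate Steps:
u(39)*(-2) = 39*(-2) = -78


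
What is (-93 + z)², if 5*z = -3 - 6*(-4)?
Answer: 197136/25 ≈ 7885.4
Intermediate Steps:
z = 21/5 (z = (-3 - 6*(-4))/5 = (-3 + 24)/5 = (⅕)*21 = 21/5 ≈ 4.2000)
(-93 + z)² = (-93 + 21/5)² = (-444/5)² = 197136/25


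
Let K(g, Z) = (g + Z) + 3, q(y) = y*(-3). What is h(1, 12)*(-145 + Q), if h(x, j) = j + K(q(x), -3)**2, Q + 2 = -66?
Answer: -4473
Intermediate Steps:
Q = -68 (Q = -2 - 66 = -68)
q(y) = -3*y
K(g, Z) = 3 + Z + g (K(g, Z) = (Z + g) + 3 = 3 + Z + g)
h(x, j) = j + 9*x**2 (h(x, j) = j + (3 - 3 - 3*x)**2 = j + (-3*x)**2 = j + 9*x**2)
h(1, 12)*(-145 + Q) = (12 + 9*1**2)*(-145 - 68) = (12 + 9*1)*(-213) = (12 + 9)*(-213) = 21*(-213) = -4473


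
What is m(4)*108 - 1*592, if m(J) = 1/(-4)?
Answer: -619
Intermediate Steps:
m(J) = -1/4
m(4)*108 - 1*592 = -1/4*108 - 1*592 = -27 - 592 = -619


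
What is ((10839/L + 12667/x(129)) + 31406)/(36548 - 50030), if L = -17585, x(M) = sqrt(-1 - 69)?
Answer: -552263671/237080970 + 12667*I*sqrt(70)/943740 ≈ -2.3294 + 0.1123*I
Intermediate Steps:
x(M) = I*sqrt(70) (x(M) = sqrt(-70) = I*sqrt(70))
((10839/L + 12667/x(129)) + 31406)/(36548 - 50030) = ((10839/(-17585) + 12667/((I*sqrt(70)))) + 31406)/(36548 - 50030) = ((10839*(-1/17585) + 12667*(-I*sqrt(70)/70)) + 31406)/(-13482) = ((-10839/17585 - 12667*I*sqrt(70)/70) + 31406)*(-1/13482) = (552263671/17585 - 12667*I*sqrt(70)/70)*(-1/13482) = -552263671/237080970 + 12667*I*sqrt(70)/943740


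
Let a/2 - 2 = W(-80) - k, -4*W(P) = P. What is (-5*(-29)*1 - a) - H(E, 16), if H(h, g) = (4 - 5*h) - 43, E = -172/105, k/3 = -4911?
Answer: -616018/21 ≈ -29334.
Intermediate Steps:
k = -14733 (k = 3*(-4911) = -14733)
W(P) = -P/4
E = -172/105 (E = -172*1/105 = -172/105 ≈ -1.6381)
H(h, g) = -39 - 5*h
a = 29510 (a = 4 + 2*(-¼*(-80) - 1*(-14733)) = 4 + 2*(20 + 14733) = 4 + 2*14753 = 4 + 29506 = 29510)
(-5*(-29)*1 - a) - H(E, 16) = (-5*(-29)*1 - 1*29510) - (-39 - 5*(-172/105)) = (145*1 - 29510) - (-39 + 172/21) = (145 - 29510) - 1*(-647/21) = -29365 + 647/21 = -616018/21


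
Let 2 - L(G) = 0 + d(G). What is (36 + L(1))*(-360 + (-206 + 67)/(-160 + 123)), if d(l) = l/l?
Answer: -13181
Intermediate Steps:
d(l) = 1
L(G) = 1 (L(G) = 2 - (0 + 1) = 2 - 1*1 = 2 - 1 = 1)
(36 + L(1))*(-360 + (-206 + 67)/(-160 + 123)) = (36 + 1)*(-360 + (-206 + 67)/(-160 + 123)) = 37*(-360 - 139/(-37)) = 37*(-360 - 139*(-1/37)) = 37*(-360 + 139/37) = 37*(-13181/37) = -13181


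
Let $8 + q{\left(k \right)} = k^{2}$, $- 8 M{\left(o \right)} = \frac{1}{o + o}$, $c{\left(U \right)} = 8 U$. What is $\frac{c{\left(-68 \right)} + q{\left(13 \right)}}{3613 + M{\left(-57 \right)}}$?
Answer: $- \frac{349296}{3295057} \approx -0.10601$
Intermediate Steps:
$M{\left(o \right)} = - \frac{1}{16 o}$ ($M{\left(o \right)} = - \frac{1}{8 \left(o + o\right)} = - \frac{1}{8 \cdot 2 o} = - \frac{\frac{1}{2} \frac{1}{o}}{8} = - \frac{1}{16 o}$)
$q{\left(k \right)} = -8 + k^{2}$
$\frac{c{\left(-68 \right)} + q{\left(13 \right)}}{3613 + M{\left(-57 \right)}} = \frac{8 \left(-68\right) - \left(8 - 13^{2}\right)}{3613 - \frac{1}{16 \left(-57\right)}} = \frac{-544 + \left(-8 + 169\right)}{3613 - - \frac{1}{912}} = \frac{-544 + 161}{3613 + \frac{1}{912}} = - \frac{383}{\frac{3295057}{912}} = \left(-383\right) \frac{912}{3295057} = - \frac{349296}{3295057}$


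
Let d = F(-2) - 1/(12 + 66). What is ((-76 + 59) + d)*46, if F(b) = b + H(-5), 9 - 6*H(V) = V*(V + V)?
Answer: -15456/13 ≈ -1188.9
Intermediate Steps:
H(V) = 3/2 - V²/3 (H(V) = 3/2 - V*(V + V)/6 = 3/2 - V*2*V/6 = 3/2 - V²/3)
F(b) = -41/6 + b (F(b) = b + (3/2 - ⅓*(-5)²) = b + (3/2 - ⅓*25) = b + (3/2 - 25/3) = b - 41/6 = -41/6 + b)
d = -115/13 (d = (-41/6 - 2) - 1/(12 + 66) = -53/6 - 1/78 = -115/13 ≈ -8.8462)
((-76 + 59) + d)*46 = ((-76 + 59) - 115/13)*46 = (-17 - 115/13)*46 = -336/13*46 = -15456/13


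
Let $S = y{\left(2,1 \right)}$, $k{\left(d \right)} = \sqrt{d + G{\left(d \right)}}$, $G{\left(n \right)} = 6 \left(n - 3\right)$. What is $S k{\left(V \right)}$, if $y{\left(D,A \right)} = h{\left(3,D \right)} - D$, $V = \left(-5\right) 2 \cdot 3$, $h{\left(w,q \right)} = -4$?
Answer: $- 12 i \sqrt{57} \approx - 90.598 i$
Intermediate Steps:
$G{\left(n \right)} = -18 + 6 n$ ($G{\left(n \right)} = 6 \left(-3 + n\right) = -18 + 6 n$)
$V = -30$ ($V = \left(-10\right) 3 = -30$)
$y{\left(D,A \right)} = -4 - D$
$k{\left(d \right)} = \sqrt{-18 + 7 d}$ ($k{\left(d \right)} = \sqrt{d + \left(-18 + 6 d\right)} = \sqrt{-18 + 7 d}$)
$S = -6$ ($S = -4 - 2 = -6$)
$S k{\left(V \right)} = - 6 \sqrt{-18 + 7 \left(-30\right)} = - 6 \sqrt{-18 - 210} = - 6 \sqrt{-228} = - 6 \cdot 2 i \sqrt{57} = - 12 i \sqrt{57}$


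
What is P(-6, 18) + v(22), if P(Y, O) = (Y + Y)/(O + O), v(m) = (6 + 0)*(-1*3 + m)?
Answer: 341/3 ≈ 113.67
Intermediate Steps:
v(m) = -18 + 6*m (v(m) = 6*(-3 + m) = -18 + 6*m)
P(Y, O) = Y/O (P(Y, O) = (2*Y)/((2*O)) = (2*Y)*(1/(2*O)) = Y/O)
P(-6, 18) + v(22) = -6/18 + (-18 + 6*22) = -6*1/18 + (-18 + 132) = -⅓ + 114 = 341/3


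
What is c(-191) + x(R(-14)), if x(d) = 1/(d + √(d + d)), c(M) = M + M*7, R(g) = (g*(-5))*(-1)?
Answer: -110017/72 - I*√35/2520 ≈ -1528.0 - 0.0023477*I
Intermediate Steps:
R(g) = 5*g (R(g) = -5*g*(-1) = 5*g)
c(M) = 8*M (c(M) = M + 7*M = 8*M)
x(d) = 1/(d + √2*√d) (x(d) = 1/(d + √(2*d)) = 1/(d + √2*√d))
c(-191) + x(R(-14)) = 8*(-191) + 1/(5*(-14) + √2*√(5*(-14))) = -1528 + 1/(-70 + √2*√(-70)) = -1528 + 1/(-70 + √2*(I*√70)) = -1528 + 1/(-70 + 2*I*√35)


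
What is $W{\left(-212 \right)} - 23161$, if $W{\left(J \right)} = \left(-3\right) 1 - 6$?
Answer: $-23170$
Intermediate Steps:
$W{\left(J \right)} = -9$ ($W{\left(J \right)} = -3 - 6 = -9$)
$W{\left(-212 \right)} - 23161 = -9 - 23161 = -23170$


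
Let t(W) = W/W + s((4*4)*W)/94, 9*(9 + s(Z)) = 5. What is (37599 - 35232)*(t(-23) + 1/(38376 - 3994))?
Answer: 3481460659/1615954 ≈ 2154.4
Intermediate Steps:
s(Z) = -76/9 (s(Z) = -9 + (⅑)*5 = -9 + 5/9 = -76/9)
t(W) = 385/423 (t(W) = W/W - 76/9/94 = 1 - 76/9*1/94 = 1 - 38/423 = 385/423)
(37599 - 35232)*(t(-23) + 1/(38376 - 3994)) = (37599 - 35232)*(385/423 + 1/(38376 - 3994)) = 2367*(385/423 + 1/34382) = 2367*(13237493/14543586) = 3481460659/1615954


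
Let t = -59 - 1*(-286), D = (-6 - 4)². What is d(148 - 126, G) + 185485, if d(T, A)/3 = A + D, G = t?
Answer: 186466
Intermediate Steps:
D = 100 (D = (-10)² = 100)
t = 227 (t = -59 + 286 = 227)
G = 227
d(T, A) = 300 + 3*A (d(T, A) = 3*(A + 100) = 3*(100 + A) = 300 + 3*A)
d(148 - 126, G) + 185485 = (300 + 3*227) + 185485 = (300 + 681) + 185485 = 981 + 185485 = 186466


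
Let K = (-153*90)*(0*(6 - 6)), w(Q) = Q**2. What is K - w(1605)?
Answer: -2576025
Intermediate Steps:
K = 0 (K = -0*0 = -13770*0 = 0)
K - w(1605) = 0 - 1*1605**2 = 0 - 1*2576025 = 0 - 2576025 = -2576025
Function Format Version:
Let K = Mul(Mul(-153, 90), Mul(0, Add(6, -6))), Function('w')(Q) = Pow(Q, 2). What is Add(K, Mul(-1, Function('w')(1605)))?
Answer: -2576025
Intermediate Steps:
K = 0 (K = Mul(-13770, Mul(0, 0)) = Mul(-13770, 0) = 0)
Add(K, Mul(-1, Function('w')(1605))) = Add(0, Mul(-1, Pow(1605, 2))) = Add(0, Mul(-1, 2576025)) = Add(0, -2576025) = -2576025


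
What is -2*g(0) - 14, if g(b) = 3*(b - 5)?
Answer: 16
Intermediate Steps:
g(b) = -15 + 3*b (g(b) = 3*(-5 + b) = -15 + 3*b)
-2*g(0) - 14 = -2*(-15 + 3*0) - 14 = -2*(-15 + 0) - 14 = -2*(-15) - 14 = 30 - 14 = 16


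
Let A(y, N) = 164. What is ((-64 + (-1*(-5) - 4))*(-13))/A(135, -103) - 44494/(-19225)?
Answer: 23042291/3152900 ≈ 7.3083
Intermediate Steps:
((-64 + (-1*(-5) - 4))*(-13))/A(135, -103) - 44494/(-19225) = ((-64 + (-1*(-5) - 4))*(-13))/164 - 44494/(-19225) = ((-64 + (5 - 4))*(-13))*(1/164) - 44494*(-1/19225) = ((-64 + 1)*(-13))*(1/164) + 44494/19225 = -63*(-13)*(1/164) + 44494/19225 = 819*(1/164) + 44494/19225 = 819/164 + 44494/19225 = 23042291/3152900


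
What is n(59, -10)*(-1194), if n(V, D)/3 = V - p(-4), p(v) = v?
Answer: -225666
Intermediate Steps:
n(V, D) = 12 + 3*V (n(V, D) = 3*(V - 1*(-4)) = 3*(V + 4) = 3*(4 + V) = 12 + 3*V)
n(59, -10)*(-1194) = (12 + 3*59)*(-1194) = (12 + 177)*(-1194) = 189*(-1194) = -225666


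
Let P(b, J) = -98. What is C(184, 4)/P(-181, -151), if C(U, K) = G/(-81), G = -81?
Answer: -1/98 ≈ -0.010204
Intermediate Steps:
C(U, K) = 1 (C(U, K) = -81/(-81) = -81*(-1/81) = 1)
C(184, 4)/P(-181, -151) = 1/(-98) = 1*(-1/98) = -1/98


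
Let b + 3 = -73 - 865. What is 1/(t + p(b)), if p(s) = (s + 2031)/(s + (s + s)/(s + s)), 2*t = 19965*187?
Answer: 47/87736138 ≈ 5.3570e-7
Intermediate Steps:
b = -941 (b = -3 + (-73 - 865) = -3 - 938 = -941)
t = 3733455/2 (t = (19965*187)/2 = (½)*3733455 = 3733455/2 ≈ 1.8667e+6)
p(s) = (2031 + s)/(1 + s) (p(s) = (2031 + s)/(s + (2*s)/((2*s))) = (2031 + s)/(s + (2*s)*(1/(2*s))) = (2031 + s)/(s + 1) = (2031 + s)/(1 + s))
1/(t + p(b)) = 1/(3733455/2 + (2031 - 941)/(1 - 941)) = 1/(3733455/2 + 1090/(-940)) = 1/(3733455/2 - 1/940*1090) = 1/(3733455/2 - 109/94) = 1/(87736138/47) = 47/87736138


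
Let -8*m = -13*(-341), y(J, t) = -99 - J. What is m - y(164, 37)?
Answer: -2329/8 ≈ -291.13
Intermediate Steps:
m = -4433/8 (m = -(-13)*(-341)/8 = -⅛*4433 = -4433/8 ≈ -554.13)
m - y(164, 37) = -4433/8 - (-99 - 1*164) = -4433/8 - (-99 - 164) = -4433/8 - 1*(-263) = -4433/8 + 263 = -2329/8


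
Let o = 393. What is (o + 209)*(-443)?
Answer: -266686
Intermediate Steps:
(o + 209)*(-443) = (393 + 209)*(-443) = 602*(-443) = -266686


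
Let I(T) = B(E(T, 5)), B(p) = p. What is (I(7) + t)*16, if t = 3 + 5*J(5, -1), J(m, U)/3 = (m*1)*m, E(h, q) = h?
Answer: 6160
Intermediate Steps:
I(T) = T
J(m, U) = 3*m² (J(m, U) = 3*((m*1)*m) = 3*(m*m) = 3*m²)
t = 378 (t = 3 + 5*(3*5²) = 3 + 5*(3*25) = 3 + 5*75 = 3 + 375 = 378)
(I(7) + t)*16 = (7 + 378)*16 = 385*16 = 6160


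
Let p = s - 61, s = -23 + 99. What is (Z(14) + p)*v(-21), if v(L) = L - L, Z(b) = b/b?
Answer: 0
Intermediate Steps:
Z(b) = 1
s = 76
v(L) = 0
p = 15 (p = 76 - 61 = 15)
(Z(14) + p)*v(-21) = (1 + 15)*0 = 16*0 = 0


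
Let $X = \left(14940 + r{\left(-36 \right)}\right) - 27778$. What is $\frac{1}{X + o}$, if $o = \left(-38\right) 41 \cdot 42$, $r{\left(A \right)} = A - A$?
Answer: $- \frac{1}{78274} \approx -1.2776 \cdot 10^{-5}$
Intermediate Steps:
$r{\left(A \right)} = 0$
$o = -65436$ ($o = \left(-1558\right) 42 = -65436$)
$X = -12838$ ($X = \left(14940 + 0\right) - 27778 = 14940 - 27778 = -12838$)
$\frac{1}{X + o} = \frac{1}{-12838 - 65436} = \frac{1}{-78274} = - \frac{1}{78274}$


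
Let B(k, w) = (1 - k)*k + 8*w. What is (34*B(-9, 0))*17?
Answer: -52020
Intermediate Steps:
B(k, w) = 8*w + k*(1 - k) (B(k, w) = k*(1 - k) + 8*w = 8*w + k*(1 - k))
(34*B(-9, 0))*17 = (34*(-9 - 1*(-9)**2 + 8*0))*17 = (34*(-9 - 1*81 + 0))*17 = (34*(-9 - 81 + 0))*17 = (34*(-90))*17 = -3060*17 = -52020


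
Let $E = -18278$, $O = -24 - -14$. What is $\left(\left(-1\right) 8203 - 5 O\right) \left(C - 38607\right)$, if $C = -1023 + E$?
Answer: $472123924$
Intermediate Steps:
$O = -10$ ($O = -24 + 14 = -10$)
$C = -19301$ ($C = -1023 - 18278 = -19301$)
$\left(\left(-1\right) 8203 - 5 O\right) \left(C - 38607\right) = \left(\left(-1\right) 8203 - -50\right) \left(-19301 - 38607\right) = \left(-8203 + 50\right) \left(-57908\right) = \left(-8153\right) \left(-57908\right) = 472123924$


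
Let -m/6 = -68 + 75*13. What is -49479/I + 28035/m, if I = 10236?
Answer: -30901721/3094684 ≈ -9.9854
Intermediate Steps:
m = -5442 (m = -6*(-68 + 75*13) = -6*(-68 + 975) = -6*907 = -5442)
-49479/I + 28035/m = -49479/10236 + 28035/(-5442) = -49479*1/10236 + 28035*(-1/5442) = -16493/3412 - 9345/1814 = -30901721/3094684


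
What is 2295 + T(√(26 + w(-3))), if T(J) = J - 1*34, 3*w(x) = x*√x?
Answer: 2261 + √(26 - I*√3) ≈ 2266.1 - 0.16975*I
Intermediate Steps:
w(x) = x^(3/2)/3 (w(x) = (x*√x)/3 = x^(3/2)/3)
T(J) = -34 + J (T(J) = J - 34 = -34 + J)
2295 + T(√(26 + w(-3))) = 2295 + (-34 + √(26 + (-3)^(3/2)/3)) = 2295 + (-34 + √(26 + (-3*I*√3)/3)) = 2295 + (-34 + √(26 - I*√3)) = 2261 + √(26 - I*√3)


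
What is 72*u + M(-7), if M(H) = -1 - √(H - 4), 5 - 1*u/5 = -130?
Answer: 48599 - I*√11 ≈ 48599.0 - 3.3166*I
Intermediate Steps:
u = 675 (u = 25 - 5*(-130) = 25 + 650 = 675)
M(H) = -1 - √(-4 + H)
72*u + M(-7) = 72*675 + (-1 - √(-4 - 7)) = 48600 + (-1 - √(-11)) = 48600 + (-1 - I*√11) = 48599 - I*√11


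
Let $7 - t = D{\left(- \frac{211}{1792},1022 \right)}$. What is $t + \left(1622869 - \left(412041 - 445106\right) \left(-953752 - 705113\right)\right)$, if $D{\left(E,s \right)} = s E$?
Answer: $- \frac{7020639773269}{128} \approx -5.4849 \cdot 10^{10}$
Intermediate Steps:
$D{\left(E,s \right)} = E s$
$t = \frac{16299}{128}$ ($t = 7 - - \frac{211}{1792} \cdot 1022 = 7 - \left(-1\right) \frac{211}{1792} \cdot 1022 = 7 - \left(- \frac{211}{1792}\right) 1022 = 7 - - \frac{15403}{128} = 7 + \frac{15403}{128} = \frac{16299}{128} \approx 127.34$)
$t + \left(1622869 - \left(412041 - 445106\right) \left(-953752 - 705113\right)\right) = \frac{16299}{128} + \left(1622869 - \left(412041 - 445106\right) \left(-953752 - 705113\right)\right) = \frac{16299}{128} + \left(1622869 - \left(-33065\right) \left(-1658865\right)\right) = \frac{16299}{128} + \left(1622869 - 54850371225\right) = \frac{16299}{128} - 54848748356 = - \frac{7020639773269}{128}$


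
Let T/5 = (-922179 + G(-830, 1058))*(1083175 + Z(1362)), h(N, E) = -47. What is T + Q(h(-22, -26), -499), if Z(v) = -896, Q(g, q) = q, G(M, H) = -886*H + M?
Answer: -10067343024314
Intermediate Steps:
G(M, H) = M - 886*H
T = -10067343023815 (T = 5*((-922179 + (-830 - 886*1058))*(1083175 - 896)) = 5*((-922179 + (-830 - 937388))*1082279) = 5*((-922179 - 938218)*1082279) = 5*(-1860397*1082279) = 5*(-2013468604763) = -10067343023815)
T + Q(h(-22, -26), -499) = -10067343023815 - 499 = -10067343024314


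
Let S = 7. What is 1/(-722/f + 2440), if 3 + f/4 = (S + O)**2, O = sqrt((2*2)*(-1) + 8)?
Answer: 156/380279 ≈ 0.00041023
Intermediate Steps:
O = 2 (O = sqrt(4*(-1) + 8) = sqrt(-4 + 8) = sqrt(4) = 2)
f = 312 (f = -12 + 4*(7 + 2)**2 = -12 + 4*9**2 = -12 + 4*81 = -12 + 324 = 312)
1/(-722/f + 2440) = 1/(-722/312 + 2440) = 1/(-722*1/312 + 2440) = 1/(-361/156 + 2440) = 1/(380279/156) = 156/380279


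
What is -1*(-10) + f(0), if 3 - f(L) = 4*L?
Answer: 13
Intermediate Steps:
f(L) = 3 - 4*L
-1*(-10) + f(0) = -1*(-10) + (3 - 4*0) = 10 + (3 + 0) = 10 + 3 = 13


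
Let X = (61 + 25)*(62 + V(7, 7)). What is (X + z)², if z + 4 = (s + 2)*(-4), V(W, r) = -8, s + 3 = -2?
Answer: 21641104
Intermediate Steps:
s = -5 (s = -3 - 2 = -5)
z = 8 (z = -4 + (-5 + 2)*(-4) = -4 - 3*(-4) = -4 + 12 = 8)
X = 4644 (X = (61 + 25)*(62 - 8) = 86*54 = 4644)
(X + z)² = (4644 + 8)² = 4652² = 21641104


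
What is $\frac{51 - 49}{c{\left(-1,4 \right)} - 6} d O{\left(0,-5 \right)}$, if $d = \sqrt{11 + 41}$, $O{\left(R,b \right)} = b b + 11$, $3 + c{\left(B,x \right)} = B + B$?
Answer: $- \frac{144 \sqrt{13}}{11} \approx -47.2$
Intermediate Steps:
$c{\left(B,x \right)} = -3 + 2 B$ ($c{\left(B,x \right)} = -3 + \left(B + B\right) = -3 + 2 B$)
$O{\left(R,b \right)} = 11 + b^{2}$ ($O{\left(R,b \right)} = b^{2} + 11 = 11 + b^{2}$)
$d = 2 \sqrt{13}$ ($d = \sqrt{52} = 2 \sqrt{13} \approx 7.2111$)
$\frac{51 - 49}{c{\left(-1,4 \right)} - 6} d O{\left(0,-5 \right)} = \frac{51 - 49}{\left(-3 + 2 \left(-1\right)\right) - 6} \cdot 2 \sqrt{13} \left(11 + \left(-5\right)^{2}\right) = \frac{2}{\left(-3 - 2\right) - 6} \cdot 2 \sqrt{13} \left(11 + 25\right) = \frac{2}{-5 - 6} \cdot 2 \sqrt{13} \cdot 36 = \frac{2}{-11} \cdot 2 \sqrt{13} \cdot 36 = 2 \left(- \frac{1}{11}\right) 2 \sqrt{13} \cdot 36 = - \frac{2 \cdot 2 \sqrt{13}}{11} \cdot 36 = - \frac{4 \sqrt{13}}{11} \cdot 36 = - \frac{144 \sqrt{13}}{11}$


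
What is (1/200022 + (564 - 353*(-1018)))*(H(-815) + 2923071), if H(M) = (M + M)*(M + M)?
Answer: 401710583785232287/200022 ≈ 2.0083e+12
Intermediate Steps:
H(M) = 4*M**2 (H(M) = (2*M)*(2*M) = 4*M**2)
(1/200022 + (564 - 353*(-1018)))*(H(-815) + 2923071) = (1/200022 + (564 - 353*(-1018)))*(4*(-815)**2 + 2923071) = (1/200022 + (564 + 359354))*(4*664225 + 2923071) = (1/200022 + 359918)*(2656900 + 2923071) = (71991518197/200022)*5579971 = 401710583785232287/200022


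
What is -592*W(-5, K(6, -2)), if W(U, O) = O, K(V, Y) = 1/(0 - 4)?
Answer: 148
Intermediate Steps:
K(V, Y) = -1/4 (K(V, Y) = 1/(-4) = -1/4)
-592*W(-5, K(6, -2)) = -592*(-1/4) = 148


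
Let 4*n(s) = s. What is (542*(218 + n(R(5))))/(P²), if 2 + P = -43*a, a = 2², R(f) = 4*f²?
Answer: 7317/1682 ≈ 4.3502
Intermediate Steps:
a = 4
n(s) = s/4
P = -174 (P = -2 - 43*4 = -2 - 172 = -174)
(542*(218 + n(R(5))))/(P²) = (542*(218 + (4*5²)/4))/((-174)²) = (542*(218 + (4*25)/4))/30276 = (542*(218 + (¼)*100))*(1/30276) = (542*(218 + 25))*(1/30276) = (542*243)*(1/30276) = 131706*(1/30276) = 7317/1682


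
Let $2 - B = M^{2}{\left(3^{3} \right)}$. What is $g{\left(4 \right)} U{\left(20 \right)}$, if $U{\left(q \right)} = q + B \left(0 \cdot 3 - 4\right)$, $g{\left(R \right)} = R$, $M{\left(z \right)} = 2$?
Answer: $112$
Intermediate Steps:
$B = -2$ ($B = 2 - 2^{2} = 2 - 4 = -2$)
$U{\left(q \right)} = 8 + q$ ($U{\left(q \right)} = q - 2 \left(0 \cdot 3 - 4\right) = q - 2 \left(0 - 4\right) = q - -8 = q + 8 = 8 + q$)
$g{\left(4 \right)} U{\left(20 \right)} = 4 \left(8 + 20\right) = 4 \cdot 28 = 112$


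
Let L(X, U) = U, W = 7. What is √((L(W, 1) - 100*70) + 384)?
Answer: 21*I*√15 ≈ 81.333*I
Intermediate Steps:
√((L(W, 1) - 100*70) + 384) = √((1 - 100*70) + 384) = √((1 - 7000) + 384) = √(-6999 + 384) = √(-6615) = 21*I*√15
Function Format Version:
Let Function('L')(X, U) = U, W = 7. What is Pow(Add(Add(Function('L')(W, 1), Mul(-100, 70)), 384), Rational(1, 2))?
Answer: Mul(21, I, Pow(15, Rational(1, 2))) ≈ Mul(81.333, I)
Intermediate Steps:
Pow(Add(Add(Function('L')(W, 1), Mul(-100, 70)), 384), Rational(1, 2)) = Pow(Add(Add(1, Mul(-100, 70)), 384), Rational(1, 2)) = Pow(Add(Add(1, -7000), 384), Rational(1, 2)) = Pow(Add(-6999, 384), Rational(1, 2)) = Pow(-6615, Rational(1, 2)) = Mul(21, I, Pow(15, Rational(1, 2)))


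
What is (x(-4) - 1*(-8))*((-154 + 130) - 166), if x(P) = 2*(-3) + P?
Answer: 380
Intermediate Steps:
x(P) = -6 + P
(x(-4) - 1*(-8))*((-154 + 130) - 166) = ((-6 - 4) - 1*(-8))*((-154 + 130) - 166) = (-10 + 8)*(-24 - 166) = -2*(-190) = 380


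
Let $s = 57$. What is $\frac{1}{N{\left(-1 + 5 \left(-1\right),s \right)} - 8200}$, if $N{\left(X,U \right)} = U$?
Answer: $- \frac{1}{8143} \approx -0.0001228$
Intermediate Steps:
$\frac{1}{N{\left(-1 + 5 \left(-1\right),s \right)} - 8200} = \frac{1}{57 - 8200} = \frac{1}{-8143} = - \frac{1}{8143}$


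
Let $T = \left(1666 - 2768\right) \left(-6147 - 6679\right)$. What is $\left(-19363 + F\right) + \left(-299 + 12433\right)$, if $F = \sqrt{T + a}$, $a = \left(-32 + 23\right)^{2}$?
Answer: $-7229 + \sqrt{14134333} \approx -3469.4$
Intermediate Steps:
$a = 81$ ($a = \left(-9\right)^{2} = 81$)
$T = 14134252$ ($T = \left(-1102\right) \left(-12826\right) = 14134252$)
$F = \sqrt{14134333}$ ($F = \sqrt{14134252 + 81} = \sqrt{14134333} \approx 3759.6$)
$\left(-19363 + F\right) + \left(-299 + 12433\right) = \left(-19363 + \sqrt{14134333}\right) + \left(-299 + 12433\right) = \left(-19363 + \sqrt{14134333}\right) + 12134 = -7229 + \sqrt{14134333}$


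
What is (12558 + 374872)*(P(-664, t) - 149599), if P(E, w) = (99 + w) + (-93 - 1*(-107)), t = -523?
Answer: -58117986870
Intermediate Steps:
P(E, w) = 113 + w (P(E, w) = (99 + w) + (-93 + 107) = (99 + w) + 14 = 113 + w)
(12558 + 374872)*(P(-664, t) - 149599) = (12558 + 374872)*((113 - 523) - 149599) = 387430*(-410 - 149599) = 387430*(-150009) = -58117986870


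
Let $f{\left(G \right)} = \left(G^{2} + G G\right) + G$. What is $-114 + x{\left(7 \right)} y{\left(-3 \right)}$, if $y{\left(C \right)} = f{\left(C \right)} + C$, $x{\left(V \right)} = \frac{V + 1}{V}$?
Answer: $- \frac{702}{7} \approx -100.29$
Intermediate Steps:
$x{\left(V \right)} = \frac{1 + V}{V}$
$f{\left(G \right)} = G + 2 G^{2}$ ($f{\left(G \right)} = \left(G^{2} + G^{2}\right) + G = 2 G^{2} + G = G + 2 G^{2}$)
$y{\left(C \right)} = C + C \left(1 + 2 C\right)$ ($y{\left(C \right)} = C \left(1 + 2 C\right) + C = C + C \left(1 + 2 C\right)$)
$-114 + x{\left(7 \right)} y{\left(-3 \right)} = -114 + \frac{1 + 7}{7} \cdot 2 \left(-3\right) \left(1 - 3\right) = -114 + \frac{1}{7} \cdot 8 \cdot 2 \left(-3\right) \left(-2\right) = -114 + \frac{8}{7} \cdot 12 = -114 + \frac{96}{7} = - \frac{702}{7}$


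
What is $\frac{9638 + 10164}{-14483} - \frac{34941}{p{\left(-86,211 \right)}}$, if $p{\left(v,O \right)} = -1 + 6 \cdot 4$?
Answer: $- \frac{506505949}{333109} \approx -1520.5$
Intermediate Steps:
$p{\left(v,O \right)} = 23$ ($p{\left(v,O \right)} = -1 + 24 = 23$)
$\frac{9638 + 10164}{-14483} - \frac{34941}{p{\left(-86,211 \right)}} = \frac{9638 + 10164}{-14483} - \frac{34941}{23} = 19802 \left(- \frac{1}{14483}\right) - \frac{34941}{23} = - \frac{19802}{14483} - \frac{34941}{23} = - \frac{506505949}{333109}$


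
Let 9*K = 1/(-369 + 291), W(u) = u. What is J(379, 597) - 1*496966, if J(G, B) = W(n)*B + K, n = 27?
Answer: -337554595/702 ≈ -4.8085e+5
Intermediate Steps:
K = -1/702 (K = 1/(9*(-369 + 291)) = (1/9)/(-78) = (1/9)*(-1/78) = -1/702 ≈ -0.0014245)
J(G, B) = -1/702 + 27*B (J(G, B) = 27*B - 1/702 = -1/702 + 27*B)
J(379, 597) - 1*496966 = (-1/702 + 27*597) - 1*496966 = (-1/702 + 16119) - 496966 = 11315537/702 - 496966 = -337554595/702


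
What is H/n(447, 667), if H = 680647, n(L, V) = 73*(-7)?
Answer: -680647/511 ≈ -1332.0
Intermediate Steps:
n(L, V) = -511
H/n(447, 667) = 680647/(-511) = 680647*(-1/511) = -680647/511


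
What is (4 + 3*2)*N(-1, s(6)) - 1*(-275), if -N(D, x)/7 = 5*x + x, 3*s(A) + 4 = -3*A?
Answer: 3355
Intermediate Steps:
s(A) = -4/3 - A (s(A) = -4/3 + (-3*A)/3 = -4/3 - A)
N(D, x) = -42*x (N(D, x) = -7*(5*x + x) = -42*x)
(4 + 3*2)*N(-1, s(6)) - 1*(-275) = (4 + 3*2)*(-42*(-4/3 - 1*6)) - 1*(-275) = (4 + 6)*(-42*(-4/3 - 6)) + 275 = 10*(-42*(-22/3)) + 275 = 10*308 + 275 = 3080 + 275 = 3355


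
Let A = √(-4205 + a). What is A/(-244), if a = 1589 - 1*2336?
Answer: -I*√1238/122 ≈ -0.2884*I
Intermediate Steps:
a = -747 (a = 1589 - 2336 = -747)
A = 2*I*√1238 (A = √(-4205 - 747) = √(-4952) = 2*I*√1238 ≈ 70.37*I)
A/(-244) = (2*I*√1238)/(-244) = (2*I*√1238)*(-1/244) = -I*√1238/122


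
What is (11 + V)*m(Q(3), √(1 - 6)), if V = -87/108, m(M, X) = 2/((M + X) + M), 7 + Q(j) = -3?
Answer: -734/729 - 367*I*√5/7290 ≈ -1.0069 - 0.11257*I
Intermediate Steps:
Q(j) = -10 (Q(j) = -7 - 3 = -10)
m(M, X) = 2/(X + 2*M)
V = -29/36 (V = -87*1/108 = -29/36 ≈ -0.80556)
(11 + V)*m(Q(3), √(1 - 6)) = (11 - 29/36)*(2/(√(1 - 6) + 2*(-10))) = 367*(2/(√(-5) - 20))/36 = 367*(2/(I*√5 - 20))/36 = 367*(2/(-20 + I*√5))/36 = 367/(18*(-20 + I*√5))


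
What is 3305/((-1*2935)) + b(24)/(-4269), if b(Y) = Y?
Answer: -945299/835301 ≈ -1.1317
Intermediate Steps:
3305/((-1*2935)) + b(24)/(-4269) = 3305/((-1*2935)) + 24/(-4269) = 3305/(-2935) + 24*(-1/4269) = 3305*(-1/2935) - 8/1423 = -661/587 - 8/1423 = -945299/835301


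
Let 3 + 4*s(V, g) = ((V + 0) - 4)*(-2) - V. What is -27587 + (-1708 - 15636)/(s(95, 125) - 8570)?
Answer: -3723974/135 ≈ -27585.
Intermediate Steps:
s(V, g) = 5/4 - 3*V/4 (s(V, g) = -3/4 + (((V + 0) - 4)*(-2) - V)/4 = -3/4 + ((V - 4)*(-2) - V)/4 = -3/4 + ((-4 + V)*(-2) - V)/4 = -3/4 + ((8 - 2*V) - V)/4 = -3/4 + (8 - 3*V)/4 = -3/4 + (2 - 3*V/4) = 5/4 - 3*V/4)
-27587 + (-1708 - 15636)/(s(95, 125) - 8570) = -27587 + (-1708 - 15636)/((5/4 - 3/4*95) - 8570) = -27587 - 17344/((5/4 - 285/4) - 8570) = -27587 - 17344/(-70 - 8570) = -27587 - 17344/(-8640) = -27587 - 17344*(-1/8640) = -27587 + 271/135 = -3723974/135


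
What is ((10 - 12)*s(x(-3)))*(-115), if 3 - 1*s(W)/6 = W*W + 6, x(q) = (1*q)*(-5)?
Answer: -314640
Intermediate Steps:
x(q) = -5*q (x(q) = q*(-5) = -5*q)
s(W) = -18 - 6*W**2 (s(W) = 18 - 6*(W*W + 6) = 18 - 6*(W**2 + 6) = 18 - 6*(6 + W**2) = 18 + (-36 - 6*W**2) = -18 - 6*W**2)
((10 - 12)*s(x(-3)))*(-115) = ((10 - 12)*(-18 - 6*(-5*(-3))**2))*(-115) = -2*(-18 - 6*15**2)*(-115) = -2*(-18 - 6*225)*(-115) = -2*(-18 - 1350)*(-115) = -2*(-1368)*(-115) = 2736*(-115) = -314640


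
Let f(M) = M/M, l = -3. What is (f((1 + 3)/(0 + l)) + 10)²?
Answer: 121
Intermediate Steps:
f(M) = 1
(f((1 + 3)/(0 + l)) + 10)² = (1 + 10)² = 11² = 121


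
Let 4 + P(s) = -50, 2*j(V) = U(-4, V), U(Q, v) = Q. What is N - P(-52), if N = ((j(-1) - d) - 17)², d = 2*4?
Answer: 783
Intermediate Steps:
j(V) = -2 (j(V) = (½)*(-4) = -2)
P(s) = -54 (P(s) = -4 - 50 = -54)
d = 8
N = 729 (N = ((-2 - 1*8) - 17)² = ((-2 - 8) - 17)² = (-10 - 17)² = (-27)² = 729)
N - P(-52) = 729 - 1*(-54) = 729 + 54 = 783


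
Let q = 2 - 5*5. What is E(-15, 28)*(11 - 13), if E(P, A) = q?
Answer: 46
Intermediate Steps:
q = -23 (q = 2 - 25 = -23)
E(P, A) = -23
E(-15, 28)*(11 - 13) = -23*(11 - 13) = -23*(-2) = 46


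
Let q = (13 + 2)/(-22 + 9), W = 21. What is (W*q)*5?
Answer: -1575/13 ≈ -121.15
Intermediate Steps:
q = -15/13 (q = 15/(-13) = 15*(-1/13) = -15/13 ≈ -1.1538)
(W*q)*5 = (21*(-15/13))*5 = -315/13*5 = -1575/13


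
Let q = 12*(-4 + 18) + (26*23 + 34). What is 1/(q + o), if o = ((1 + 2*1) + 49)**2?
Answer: 1/3504 ≈ 0.00028539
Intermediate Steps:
o = 2704 (o = ((1 + 2) + 49)**2 = (3 + 49)**2 = 52**2 = 2704)
q = 800 (q = 12*14 + (598 + 34) = 168 + 632 = 800)
1/(q + o) = 1/(800 + 2704) = 1/3504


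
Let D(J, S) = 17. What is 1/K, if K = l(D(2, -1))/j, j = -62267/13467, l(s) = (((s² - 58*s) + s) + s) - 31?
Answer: 62267/9346098 ≈ 0.0066624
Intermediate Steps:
l(s) = -31 + s² - 56*s (l(s) = ((s² - 57*s) + s) - 31 = (s² - 56*s) - 31 = -31 + s² - 56*s)
j = -62267/13467 (j = -62267*1/13467 = -62267/13467 ≈ -4.6237)
K = 9346098/62267 (K = (-31 + 17² - 56*17)/(-62267/13467) = (-31 + 289 - 952)*(-13467/62267) = -694*(-13467/62267) = 9346098/62267 ≈ 150.10)
1/K = 1/(9346098/62267) = 62267/9346098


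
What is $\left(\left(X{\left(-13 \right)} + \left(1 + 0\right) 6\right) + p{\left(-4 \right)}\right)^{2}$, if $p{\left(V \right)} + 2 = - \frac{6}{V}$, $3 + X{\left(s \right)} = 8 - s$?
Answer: $\frac{2209}{4} \approx 552.25$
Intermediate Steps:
$X{\left(s \right)} = 5 - s$ ($X{\left(s \right)} = -3 - \left(-8 + s\right) = 5 - s$)
$p{\left(V \right)} = -2 - \frac{6}{V}$
$\left(\left(X{\left(-13 \right)} + \left(1 + 0\right) 6\right) + p{\left(-4 \right)}\right)^{2} = \left(\left(\left(5 - -13\right) + \left(1 + 0\right) 6\right) - \left(2 + \frac{6}{-4}\right)\right)^{2} = \left(\left(\left(5 + 13\right) + 1 \cdot 6\right) - \frac{1}{2}\right)^{2} = \left(\left(18 + 6\right) + \left(-2 + \frac{3}{2}\right)\right)^{2} = \left(24 - \frac{1}{2}\right)^{2} = \left(\frac{47}{2}\right)^{2} = \frac{2209}{4}$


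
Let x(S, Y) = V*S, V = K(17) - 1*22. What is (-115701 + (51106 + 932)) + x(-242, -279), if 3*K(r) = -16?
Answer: -171145/3 ≈ -57048.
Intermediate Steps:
K(r) = -16/3 (K(r) = (1/3)*(-16) = -16/3)
V = -82/3 (V = -16/3 - 1*22 = -16/3 - 22 = -82/3 ≈ -27.333)
x(S, Y) = -82*S/3
(-115701 + (51106 + 932)) + x(-242, -279) = (-115701 + (51106 + 932)) - 82/3*(-242) = (-115701 + 52038) + 19844/3 = -63663 + 19844/3 = -171145/3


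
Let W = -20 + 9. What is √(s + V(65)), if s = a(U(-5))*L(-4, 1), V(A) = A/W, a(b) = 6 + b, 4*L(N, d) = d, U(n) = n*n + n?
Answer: √286/22 ≈ 0.76871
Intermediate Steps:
U(n) = n + n² (U(n) = n² + n = n + n²)
W = -11
L(N, d) = d/4
V(A) = -A/11 (V(A) = A/(-11) = A*(-1/11) = -A/11)
s = 13/2 (s = (6 - 5*(1 - 5))*((¼)*1) = (6 - 5*(-4))*(¼) = (6 + 20)*(¼) = 26*(¼) = 13/2 ≈ 6.5000)
√(s + V(65)) = √(13/2 - 1/11*65) = √(13/2 - 65/11) = √(13/22) = √286/22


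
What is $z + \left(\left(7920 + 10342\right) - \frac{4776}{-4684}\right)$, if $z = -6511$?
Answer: $\frac{13761615}{1171} \approx 11752.0$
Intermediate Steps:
$z + \left(\left(7920 + 10342\right) - \frac{4776}{-4684}\right) = -6511 + \left(\left(7920 + 10342\right) - \frac{4776}{-4684}\right) = -6511 + \left(18262 - - \frac{1194}{1171}\right) = -6511 + \left(18262 + \frac{1194}{1171}\right) = -6511 + \frac{21385996}{1171} = \frac{13761615}{1171}$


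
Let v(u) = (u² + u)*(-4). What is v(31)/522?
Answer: -1984/261 ≈ -7.6015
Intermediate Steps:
v(u) = -4*u - 4*u² (v(u) = (u + u²)*(-4) = -4*u - 4*u²)
v(31)/522 = -4*31*(1 + 31)/522 = -4*31*32*(1/522) = -3968*1/522 = -1984/261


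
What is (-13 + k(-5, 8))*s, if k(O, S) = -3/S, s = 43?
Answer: -4601/8 ≈ -575.13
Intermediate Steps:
(-13 + k(-5, 8))*s = (-13 - 3/8)*43 = -107/8*43 = -4601/8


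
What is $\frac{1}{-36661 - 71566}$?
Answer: $- \frac{1}{108227} \approx -9.2398 \cdot 10^{-6}$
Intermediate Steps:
$\frac{1}{-36661 - 71566} = \frac{1}{-108227} = - \frac{1}{108227}$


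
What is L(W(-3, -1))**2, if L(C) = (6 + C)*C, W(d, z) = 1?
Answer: 49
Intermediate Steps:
L(C) = C*(6 + C)
L(W(-3, -1))**2 = (1*(6 + 1))**2 = (1*7)**2 = 7**2 = 49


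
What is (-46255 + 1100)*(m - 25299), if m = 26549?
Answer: -56443750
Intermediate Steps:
(-46255 + 1100)*(m - 25299) = (-46255 + 1100)*(26549 - 25299) = -45155*1250 = -56443750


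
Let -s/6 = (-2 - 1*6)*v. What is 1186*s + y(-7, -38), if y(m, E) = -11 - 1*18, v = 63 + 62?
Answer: 7115971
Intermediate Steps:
v = 125
y(m, E) = -29 (y(m, E) = -11 - 18 = -29)
s = 6000 (s = -6*(-2 - 1*6)*125 = -6*(-2 - 6)*125 = -(-48)*125 = -6*(-1000) = 6000)
1186*s + y(-7, -38) = 1186*6000 - 29 = 7116000 - 29 = 7115971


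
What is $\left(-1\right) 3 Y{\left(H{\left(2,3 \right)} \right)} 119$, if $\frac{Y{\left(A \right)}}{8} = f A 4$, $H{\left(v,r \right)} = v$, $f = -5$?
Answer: $114240$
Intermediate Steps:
$Y{\left(A \right)} = - 160 A$ ($Y{\left(A \right)} = 8 - 5 A 4 = 8 \left(- 20 A\right) = - 160 A$)
$\left(-1\right) 3 Y{\left(H{\left(2,3 \right)} \right)} 119 = \left(-1\right) 3 \left(\left(-160\right) 2\right) 119 = \left(-3\right) \left(-320\right) 119 = 960 \cdot 119 = 114240$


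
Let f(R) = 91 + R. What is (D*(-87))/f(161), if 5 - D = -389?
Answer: -5713/42 ≈ -136.02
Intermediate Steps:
D = 394 (D = 5 - 1*(-389) = 5 + 389 = 394)
(D*(-87))/f(161) = (394*(-87))/(91 + 161) = -34278/252 = -34278*1/252 = -5713/42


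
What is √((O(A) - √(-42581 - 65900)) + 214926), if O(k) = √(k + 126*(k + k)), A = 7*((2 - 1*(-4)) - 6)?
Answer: √(214926 - I*√108481) ≈ 463.6 - 0.355*I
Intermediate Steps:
A = 0 (A = 7*((2 + 4) - 6) = 7*(6 - 6) = 7*0 = 0)
O(k) = √253*√k (O(k) = √(k + 126*(2*k)) = √(k + 252*k) = √(253*k) = √253*√k)
√((O(A) - √(-42581 - 65900)) + 214926) = √((√253*√0 - √(-42581 - 65900)) + 214926) = √((√253*0 - √(-108481)) + 214926) = √((0 - I*√108481) + 214926) = √(-I*√108481 + 214926) = √(214926 - I*√108481)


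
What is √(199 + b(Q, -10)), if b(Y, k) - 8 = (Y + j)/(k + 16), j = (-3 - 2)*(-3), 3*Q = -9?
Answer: √209 ≈ 14.457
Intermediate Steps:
Q = -3 (Q = (⅓)*(-9) = -3)
j = 15 (j = -5*(-3) = 15)
b(Y, k) = 8 + (15 + Y)/(16 + k) (b(Y, k) = 8 + (Y + 15)/(k + 16) = 8 + (15 + Y)/(16 + k))
√(199 + b(Q, -10)) = √(199 + (143 - 3 + 8*(-10))/(16 - 10)) = √(199 + (143 - 3 - 80)/6) = √(199 + (⅙)*60) = √(199 + 10) = √209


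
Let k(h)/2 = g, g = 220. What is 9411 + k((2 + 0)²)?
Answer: 9851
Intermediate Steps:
k(h) = 440 (k(h) = 2*220 = 440)
9411 + k((2 + 0)²) = 9411 + 440 = 9851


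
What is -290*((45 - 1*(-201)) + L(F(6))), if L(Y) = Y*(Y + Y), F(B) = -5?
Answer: -85840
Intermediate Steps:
L(Y) = 2*Y**2 (L(Y) = Y*(2*Y) = 2*Y**2)
-290*((45 - 1*(-201)) + L(F(6))) = -290*((45 - 1*(-201)) + 2*(-5)**2) = -290*((45 + 201) + 2*25) = -290*(246 + 50) = -290*296 = -85840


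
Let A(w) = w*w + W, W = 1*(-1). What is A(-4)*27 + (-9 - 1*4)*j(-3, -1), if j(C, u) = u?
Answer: 418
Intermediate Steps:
W = -1
A(w) = -1 + w² (A(w) = w*w - 1 = w² - 1 = -1 + w²)
A(-4)*27 + (-9 - 1*4)*j(-3, -1) = (-1 + (-4)²)*27 + (-9 - 1*4)*(-1) = (-1 + 16)*27 + (-9 - 4)*(-1) = 15*27 - 13*(-1) = 405 + 13 = 418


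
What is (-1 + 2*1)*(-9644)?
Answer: -9644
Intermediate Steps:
(-1 + 2*1)*(-9644) = (-1 + 2)*(-9644) = 1*(-9644) = -9644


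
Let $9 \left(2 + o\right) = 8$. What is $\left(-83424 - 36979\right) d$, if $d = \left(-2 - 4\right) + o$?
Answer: $\frac{7705792}{9} \approx 8.562 \cdot 10^{5}$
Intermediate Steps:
$o = - \frac{10}{9}$ ($o = -2 + \frac{1}{9} \cdot 8 = -2 + \frac{8}{9} = - \frac{10}{9} \approx -1.1111$)
$d = - \frac{64}{9}$ ($d = \left(-2 - 4\right) - \frac{10}{9} = -6 - \frac{10}{9} = - \frac{64}{9} \approx -7.1111$)
$\left(-83424 - 36979\right) d = \left(-83424 - 36979\right) \left(- \frac{64}{9}\right) = \left(-120403\right) \left(- \frac{64}{9}\right) = \frac{7705792}{9}$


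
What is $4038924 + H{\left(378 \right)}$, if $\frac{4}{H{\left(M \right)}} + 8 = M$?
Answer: $\frac{747200942}{185} \approx 4.0389 \cdot 10^{6}$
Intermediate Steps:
$H{\left(M \right)} = \frac{4}{-8 + M}$
$4038924 + H{\left(378 \right)} = 4038924 + \frac{4}{-8 + 378} = 4038924 + \frac{4}{370} = 4038924 + 4 \cdot \frac{1}{370} = 4038924 + \frac{2}{185} = \frac{747200942}{185}$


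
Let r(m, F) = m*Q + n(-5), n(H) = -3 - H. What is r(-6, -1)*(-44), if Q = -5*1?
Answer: -1408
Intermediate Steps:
Q = -5
r(m, F) = 2 - 5*m (r(m, F) = m*(-5) + (-3 - 1*(-5)) = -5*m + (-3 + 5) = -5*m + 2 = 2 - 5*m)
r(-6, -1)*(-44) = (2 - 5*(-6))*(-44) = (2 + 30)*(-44) = 32*(-44) = -1408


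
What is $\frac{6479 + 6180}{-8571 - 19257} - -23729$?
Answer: $\frac{660317953}{27828} \approx 23729.0$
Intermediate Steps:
$\frac{6479 + 6180}{-8571 - 19257} - -23729 = \frac{12659}{-27828} + 23729 = 12659 \left(- \frac{1}{27828}\right) + 23729 = - \frac{12659}{27828} + 23729 = \frac{660317953}{27828}$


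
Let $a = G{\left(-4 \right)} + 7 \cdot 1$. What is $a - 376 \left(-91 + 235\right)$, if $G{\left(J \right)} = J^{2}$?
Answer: $-54121$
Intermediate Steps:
$a = 23$ ($a = \left(-4\right)^{2} + 7 \cdot 1 = 16 + 7 = 23$)
$a - 376 \left(-91 + 235\right) = 23 - 376 \left(-91 + 235\right) = 23 - 54144 = -54121$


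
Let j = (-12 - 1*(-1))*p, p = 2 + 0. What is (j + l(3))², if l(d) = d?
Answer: 361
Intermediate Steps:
p = 2
j = -22 (j = (-12 - 1*(-1))*2 = (-12 + 1)*2 = -11*2 = -22)
(j + l(3))² = (-22 + 3)² = (-19)² = 361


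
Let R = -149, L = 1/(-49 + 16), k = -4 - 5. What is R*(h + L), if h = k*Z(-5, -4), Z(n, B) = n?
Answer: -221116/33 ≈ -6700.5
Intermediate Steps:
k = -9
L = -1/33 (L = 1/(-33) = -1/33 ≈ -0.030303)
h = 45 (h = -9*(-5) = 45)
R*(h + L) = -149*(45 - 1/33) = -149*1484/33 = -221116/33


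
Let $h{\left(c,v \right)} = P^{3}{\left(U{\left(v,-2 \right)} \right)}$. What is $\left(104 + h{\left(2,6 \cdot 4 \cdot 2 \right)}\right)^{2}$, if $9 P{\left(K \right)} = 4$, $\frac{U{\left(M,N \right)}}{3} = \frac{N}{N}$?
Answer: $\frac{5757774400}{531441} \approx 10834.0$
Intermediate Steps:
$U{\left(M,N \right)} = 3$ ($U{\left(M,N \right)} = 3 \frac{N}{N} = 3 \cdot 1 = 3$)
$P{\left(K \right)} = \frac{4}{9}$ ($P{\left(K \right)} = \frac{1}{9} \cdot 4 = \frac{4}{9}$)
$h{\left(c,v \right)} = \frac{64}{729}$ ($h{\left(c,v \right)} = \left(\frac{4}{9}\right)^{3} = \frac{64}{729}$)
$\left(104 + h{\left(2,6 \cdot 4 \cdot 2 \right)}\right)^{2} = \left(104 + \frac{64}{729}\right)^{2} = \left(\frac{75880}{729}\right)^{2} = \frac{5757774400}{531441}$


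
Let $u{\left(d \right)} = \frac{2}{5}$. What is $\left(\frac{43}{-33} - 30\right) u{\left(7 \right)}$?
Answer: $- \frac{2066}{165} \approx -12.521$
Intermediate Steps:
$u{\left(d \right)} = \frac{2}{5}$ ($u{\left(d \right)} = 2 \cdot \frac{1}{5} = \frac{2}{5}$)
$\left(\frac{43}{-33} - 30\right) u{\left(7 \right)} = \left(\frac{43}{-33} - 30\right) \frac{2}{5} = \left(43 \left(- \frac{1}{33}\right) - 30\right) \frac{2}{5} = \left(- \frac{43}{33} - 30\right) \frac{2}{5} = \left(- \frac{1033}{33}\right) \frac{2}{5} = - \frac{2066}{165}$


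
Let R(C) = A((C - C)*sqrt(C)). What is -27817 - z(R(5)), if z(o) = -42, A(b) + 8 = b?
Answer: -27775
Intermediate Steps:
A(b) = -8 + b
R(C) = -8 (R(C) = -8 + (C - C)*sqrt(C) = -8 + 0*sqrt(C) = -8 + 0 = -8)
-27817 - z(R(5)) = -27817 - 1*(-42) = -27817 + 42 = -27775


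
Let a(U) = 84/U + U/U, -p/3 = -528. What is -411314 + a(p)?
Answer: -54293309/132 ≈ -4.1131e+5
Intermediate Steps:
p = 1584 (p = -3*(-528) = 1584)
a(U) = 1 + 84/U (a(U) = 84/U + 1 = 1 + 84/U)
-411314 + a(p) = -411314 + (84 + 1584)/1584 = -411314 + (1/1584)*1668 = -411314 + 139/132 = -54293309/132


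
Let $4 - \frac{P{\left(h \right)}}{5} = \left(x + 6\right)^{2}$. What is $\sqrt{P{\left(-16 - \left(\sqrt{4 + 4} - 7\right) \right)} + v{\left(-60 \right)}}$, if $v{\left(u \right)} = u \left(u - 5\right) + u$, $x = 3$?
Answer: $\sqrt{3455} \approx 58.779$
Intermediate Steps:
$P{\left(h \right)} = -385$ ($P{\left(h \right)} = 20 - 5 \left(3 + 6\right)^{2} = 20 - 5 \cdot 9^{2} = 20 - 405 = -385$)
$v{\left(u \right)} = u + u \left(-5 + u\right)$ ($v{\left(u \right)} = u \left(-5 + u\right) + u = u + u \left(-5 + u\right)$)
$\sqrt{P{\left(-16 - \left(\sqrt{4 + 4} - 7\right) \right)} + v{\left(-60 \right)}} = \sqrt{-385 - 60 \left(-4 - 60\right)} = \sqrt{-385 - -3840} = \sqrt{-385 + 3840} = \sqrt{3455}$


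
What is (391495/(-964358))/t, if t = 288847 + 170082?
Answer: -391495/442571852582 ≈ -8.8459e-7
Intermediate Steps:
t = 458929
(391495/(-964358))/t = (391495/(-964358))/458929 = (391495*(-1/964358))*(1/458929) = -391495/964358*1/458929 = -391495/442571852582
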